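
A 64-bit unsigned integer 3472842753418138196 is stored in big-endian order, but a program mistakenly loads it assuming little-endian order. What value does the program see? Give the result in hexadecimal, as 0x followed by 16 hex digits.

0x5412479615043230

3472842753418138196 in 64-bit hexadecimal is 0x3032041596471254.
Stored big-endian, the bytes at ascending addresses are 30 32 04 15 96 47 12 54.
Read back as little-endian, the first byte is least significant, giving 0x5412479615043230.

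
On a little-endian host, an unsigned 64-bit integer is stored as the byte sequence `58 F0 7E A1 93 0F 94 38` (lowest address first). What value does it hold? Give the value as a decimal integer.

4076900689421201496

Little-endian stores the least-significant byte at the lowest address.
Reassemble most-significant byte first: 38 94 0F 93 A1 7E F0 58 → 0x38940F93A17EF058.
0x38940F93A17EF058 = 4076900689421201496.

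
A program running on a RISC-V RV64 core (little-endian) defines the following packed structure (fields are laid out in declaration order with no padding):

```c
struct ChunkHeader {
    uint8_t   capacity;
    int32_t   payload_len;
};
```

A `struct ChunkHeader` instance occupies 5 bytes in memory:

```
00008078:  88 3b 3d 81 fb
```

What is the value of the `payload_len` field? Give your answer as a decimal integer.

`payload_len` follows `capacity` (1 byte), so it starts at byte offset 1 and occupies 4 bytes.
Bytes at offsets 1..4: 3B 3D 81 FB.
Little-endian stores the least-significant byte at the lowest address.
Reassemble most-significant byte first: FB 81 3D 3B → 0xFB813D3B.
Top bit is set, so as a signed 32-bit value this is 0xFB813D3B − 2^32 = -75416261.

-75416261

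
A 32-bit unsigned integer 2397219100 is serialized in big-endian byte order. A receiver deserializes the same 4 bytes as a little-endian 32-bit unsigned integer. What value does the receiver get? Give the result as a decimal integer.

2397219100 in 32-bit hexadecimal is 0x8EE2A91C.
Stored big-endian, the bytes at ascending addresses are 8E E2 A9 1C.
Read back as little-endian, the first byte is least significant, giving 0x1CA9E28E.
0x1CA9E28E = 480895630.

480895630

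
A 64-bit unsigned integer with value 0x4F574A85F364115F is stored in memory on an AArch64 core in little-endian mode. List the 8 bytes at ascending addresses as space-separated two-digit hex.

5F 11 64 F3 85 4A 57 4F

Split into bytes (most-significant first): 4F 57 4A 85 F3 64 11 5F.
Little-endian stores the least-significant byte at the lowest address.
So at ascending addresses the bytes are 5F 11 64 F3 85 4A 57 4F.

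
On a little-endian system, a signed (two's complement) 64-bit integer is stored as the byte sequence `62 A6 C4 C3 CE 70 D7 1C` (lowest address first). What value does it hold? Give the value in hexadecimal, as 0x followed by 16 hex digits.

0x1CD770CEC3C4A662

In little-endian order the low byte comes first in memory.
Reassemble most-significant byte first: 1C D7 70 CE C3 C4 A6 62 → 0x1CD770CEC3C4A662.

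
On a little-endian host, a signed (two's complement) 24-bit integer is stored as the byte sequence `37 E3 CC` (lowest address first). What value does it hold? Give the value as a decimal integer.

Little-endian stores the least-significant byte at the lowest address.
Reassemble most-significant byte first: CC E3 37 → 0xCCE337.
Top bit is set, so as a signed 24-bit value this is 0xCCE337 − 2^24 = -3349705.

-3349705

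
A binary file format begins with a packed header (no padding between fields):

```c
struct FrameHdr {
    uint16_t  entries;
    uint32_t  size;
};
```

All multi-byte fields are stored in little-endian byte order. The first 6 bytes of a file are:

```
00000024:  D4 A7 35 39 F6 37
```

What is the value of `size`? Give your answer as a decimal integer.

938883381

`size` follows `entries` (2 bytes), so it starts at byte offset 2 and occupies 4 bytes.
Bytes at offsets 2..5: 35 39 F6 37.
In little-endian order the low byte comes first in memory.
Reassemble most-significant byte first: 37 F6 39 35 → 0x37F63935.
0x37F63935 = 938883381.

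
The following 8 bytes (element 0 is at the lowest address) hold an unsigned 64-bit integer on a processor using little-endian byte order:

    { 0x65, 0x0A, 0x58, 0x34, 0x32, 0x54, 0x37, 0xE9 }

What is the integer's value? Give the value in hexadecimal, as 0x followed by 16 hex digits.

0xE937543234580A65

Little-endian: lowest address holds the least-significant byte.
Reassemble most-significant byte first: E9 37 54 32 34 58 0A 65 → 0xE937543234580A65.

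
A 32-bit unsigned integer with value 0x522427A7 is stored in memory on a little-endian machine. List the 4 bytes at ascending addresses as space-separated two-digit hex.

Split into bytes (most-significant first): 52 24 27 A7.
Little-endian: lowest address holds the least-significant byte.
So at ascending addresses the bytes are A7 27 24 52.

A7 27 24 52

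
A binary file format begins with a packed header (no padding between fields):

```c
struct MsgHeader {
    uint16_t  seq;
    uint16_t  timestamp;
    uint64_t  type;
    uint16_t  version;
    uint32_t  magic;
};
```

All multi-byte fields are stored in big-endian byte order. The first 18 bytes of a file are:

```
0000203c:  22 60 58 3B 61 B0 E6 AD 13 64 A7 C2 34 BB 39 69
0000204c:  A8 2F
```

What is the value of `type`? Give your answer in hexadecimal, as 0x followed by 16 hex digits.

`type` follows `seq` (2 B), `timestamp` (2 B), so it starts at offset 2 + 2 = 4 and occupies 8 bytes.
Bytes at offsets 4..11: 61 B0 E6 AD 13 64 A7 C2.
In big-endian order the high byte comes first in memory.
The bytes are already most-significant first: 0x61B0E6AD1364A7C2.

0x61B0E6AD1364A7C2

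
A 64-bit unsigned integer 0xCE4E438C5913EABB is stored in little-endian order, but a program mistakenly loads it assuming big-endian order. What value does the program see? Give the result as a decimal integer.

Stored little-endian, the bytes at ascending addresses are BB EA 13 59 8C 43 4E CE.
Read back as big-endian, the last byte is least significant, giving 0xBBEA13598C434ECE.
0xBBEA13598C434ECE = 13540656504969055950.

13540656504969055950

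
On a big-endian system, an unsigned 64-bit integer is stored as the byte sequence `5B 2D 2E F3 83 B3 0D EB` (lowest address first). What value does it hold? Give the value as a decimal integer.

Big-endian stores the most-significant byte at the lowest address.
The bytes are already most-significant first: 0x5B2D2EF383B30DEB.
0x5B2D2EF383B30DEB = 6569959054824902123.

6569959054824902123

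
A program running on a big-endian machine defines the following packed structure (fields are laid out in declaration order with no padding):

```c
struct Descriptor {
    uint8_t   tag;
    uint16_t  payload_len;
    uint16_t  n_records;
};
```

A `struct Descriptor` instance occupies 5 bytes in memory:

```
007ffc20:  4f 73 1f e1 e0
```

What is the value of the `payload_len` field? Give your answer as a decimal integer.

`payload_len` follows `tag` (1 byte), so it starts at byte offset 1 and occupies 2 bytes.
Bytes at offsets 1..2: 73 1F.
Big-endian stores the most-significant byte at the lowest address.
The bytes are already most-significant first: 0x731F.
0x731F = 29471.

29471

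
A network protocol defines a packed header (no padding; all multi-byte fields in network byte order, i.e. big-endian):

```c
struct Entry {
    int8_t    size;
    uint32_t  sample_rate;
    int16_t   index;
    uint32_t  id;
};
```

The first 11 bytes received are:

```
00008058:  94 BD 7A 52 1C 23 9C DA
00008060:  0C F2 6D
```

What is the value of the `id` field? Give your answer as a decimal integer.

3658281581

`id` follows `size` (1 B), `sample_rate` (4 B), `index` (2 B), so it starts at offset 1 + 4 + 2 = 7 and occupies 4 bytes.
Bytes at offsets 7..10: DA 0C F2 6D.
Big-endian: lowest address holds the most-significant byte.
The bytes are already most-significant first: 0xDA0CF26D.
0xDA0CF26D = 3658281581.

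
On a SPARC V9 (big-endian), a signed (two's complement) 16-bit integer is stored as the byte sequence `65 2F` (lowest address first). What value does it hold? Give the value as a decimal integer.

In big-endian order the high byte comes first in memory.
The bytes are already most-significant first: 0x652F.
0x652F = 25903.

25903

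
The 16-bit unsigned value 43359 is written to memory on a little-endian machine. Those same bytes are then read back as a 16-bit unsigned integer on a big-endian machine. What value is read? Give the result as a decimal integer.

24489

43359 in 16-bit hexadecimal is 0xA95F.
Stored little-endian, the bytes at ascending addresses are 5F A9.
Read back as big-endian, the last byte is least significant, giving 0x5FA9.
0x5FA9 = 24489.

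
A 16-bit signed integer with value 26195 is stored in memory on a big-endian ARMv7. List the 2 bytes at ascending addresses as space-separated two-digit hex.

66 53

26195 in hexadecimal, padded to 16 bits, is 0x6653.
Split into bytes (most-significant first): 66 53.
Big-endian stores the most-significant byte at the lowest address.
So the memory order matches the most-significant-first order: 66 53.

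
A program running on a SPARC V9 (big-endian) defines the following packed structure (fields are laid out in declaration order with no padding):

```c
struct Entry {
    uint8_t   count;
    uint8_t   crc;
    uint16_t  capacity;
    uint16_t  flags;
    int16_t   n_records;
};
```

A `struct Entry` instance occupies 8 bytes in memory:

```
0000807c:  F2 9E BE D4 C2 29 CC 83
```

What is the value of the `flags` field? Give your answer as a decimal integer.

49705

`flags` follows `count` (1 B), `crc` (1 B), `capacity` (2 B), so it starts at offset 1 + 1 + 2 = 4 and occupies 2 bytes.
Bytes at offsets 4..5: C2 29.
Big-endian: lowest address holds the most-significant byte.
The bytes are already most-significant first: 0xC229.
0xC229 = 49705.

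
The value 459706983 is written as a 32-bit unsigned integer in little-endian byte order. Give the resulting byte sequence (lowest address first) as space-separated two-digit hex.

67 92 66 1B

459706983 in hexadecimal, padded to 32 bits, is 0x1B669267.
Split into bytes (most-significant first): 1B 66 92 67.
Little-endian stores the least-significant byte at the lowest address.
So at ascending addresses the bytes are 67 92 66 1B.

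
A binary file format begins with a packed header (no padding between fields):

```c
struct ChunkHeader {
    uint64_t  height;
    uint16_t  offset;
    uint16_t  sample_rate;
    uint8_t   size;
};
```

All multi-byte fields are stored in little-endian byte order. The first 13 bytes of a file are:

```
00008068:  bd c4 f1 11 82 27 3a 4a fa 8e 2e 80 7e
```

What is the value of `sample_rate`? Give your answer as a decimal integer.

32814

`sample_rate` follows `height` (8 B), `offset` (2 B), so it starts at offset 8 + 2 = 10 and occupies 2 bytes.
Bytes at offsets 10..11: 2E 80.
Little-endian stores the least-significant byte at the lowest address.
Reassemble most-significant byte first: 80 2E → 0x802E.
0x802E = 32814.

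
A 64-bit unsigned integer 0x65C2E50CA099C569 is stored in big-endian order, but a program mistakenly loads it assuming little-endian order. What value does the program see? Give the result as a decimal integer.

Stored big-endian, the bytes at ascending addresses are 65 C2 E5 0C A0 99 C5 69.
Read back as little-endian, the first byte is least significant, giving 0x69C599A00CE5C265.
0x69C599A00CE5C265 = 7621666857084633701.

7621666857084633701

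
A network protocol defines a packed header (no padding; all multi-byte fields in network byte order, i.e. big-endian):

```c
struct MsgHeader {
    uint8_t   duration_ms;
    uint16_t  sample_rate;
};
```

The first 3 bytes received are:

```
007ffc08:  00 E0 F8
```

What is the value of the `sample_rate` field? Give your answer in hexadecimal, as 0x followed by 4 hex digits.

0xE0F8

`sample_rate` follows `duration_ms` (1 byte), so it starts at byte offset 1 and occupies 2 bytes.
Bytes at offsets 1..2: E0 F8.
Big-endian: lowest address holds the most-significant byte.
The bytes are already most-significant first: 0xE0F8.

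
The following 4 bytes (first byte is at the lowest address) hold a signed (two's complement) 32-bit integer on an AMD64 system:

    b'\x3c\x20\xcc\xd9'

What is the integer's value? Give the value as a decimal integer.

Little-endian stores the least-significant byte at the lowest address.
Reassemble most-significant byte first: D9 CC 20 3C → 0xD9CC203C.
Top bit is set, so as a signed 32-bit value this is 0xD9CC203C − 2^32 = -640933828.

-640933828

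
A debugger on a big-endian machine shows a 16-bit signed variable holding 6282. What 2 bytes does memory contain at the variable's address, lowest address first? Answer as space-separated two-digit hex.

6282 in hexadecimal, padded to 16 bits, is 0x188A.
Split into bytes (most-significant first): 18 8A.
Big-endian: lowest address holds the most-significant byte.
So the memory order matches the most-significant-first order: 18 8A.

18 8A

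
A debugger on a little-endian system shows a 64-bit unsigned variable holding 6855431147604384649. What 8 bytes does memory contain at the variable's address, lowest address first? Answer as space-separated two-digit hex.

6855431147604384649 in hexadecimal, padded to 64 bits, is 0x5F23624E9F1B9B89.
Split into bytes (most-significant first): 5F 23 62 4E 9F 1B 9B 89.
Little-endian: lowest address holds the least-significant byte.
So at ascending addresses the bytes are 89 9B 1B 9F 4E 62 23 5F.

89 9B 1B 9F 4E 62 23 5F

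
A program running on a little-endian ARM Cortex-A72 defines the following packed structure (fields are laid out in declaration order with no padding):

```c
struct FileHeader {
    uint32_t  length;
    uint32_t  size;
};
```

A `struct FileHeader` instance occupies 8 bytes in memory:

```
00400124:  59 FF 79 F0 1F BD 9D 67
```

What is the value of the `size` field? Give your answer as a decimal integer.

`size` follows `length` (4 bytes), so it starts at byte offset 4 and occupies 4 bytes.
Bytes at offsets 4..7: 1F BD 9D 67.
Little-endian stores the least-significant byte at the lowest address.
Reassemble most-significant byte first: 67 9D BD 1F → 0x679DBD1F.
0x679DBD1F = 1738390815.

1738390815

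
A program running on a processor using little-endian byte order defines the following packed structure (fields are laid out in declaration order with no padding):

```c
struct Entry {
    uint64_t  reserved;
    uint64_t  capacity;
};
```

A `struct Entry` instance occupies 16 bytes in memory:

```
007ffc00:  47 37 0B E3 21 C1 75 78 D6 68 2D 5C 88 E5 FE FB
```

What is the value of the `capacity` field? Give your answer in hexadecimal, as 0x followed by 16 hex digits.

0xFBFEE5885C2D68D6

`capacity` follows `reserved` (8 bytes), so it starts at byte offset 8 and occupies 8 bytes.
Bytes at offsets 8..15: D6 68 2D 5C 88 E5 FE FB.
Little-endian stores the least-significant byte at the lowest address.
Reassemble most-significant byte first: FB FE E5 88 5C 2D 68 D6 → 0xFBFEE5885C2D68D6.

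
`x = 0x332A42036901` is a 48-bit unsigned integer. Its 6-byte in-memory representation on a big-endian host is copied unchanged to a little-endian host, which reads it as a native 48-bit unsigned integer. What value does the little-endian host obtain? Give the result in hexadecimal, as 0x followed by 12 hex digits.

Stored big-endian, the bytes at ascending addresses are 33 2A 42 03 69 01.
Read back as little-endian, the first byte is least significant, giving 0x016903422A33.

0x016903422A33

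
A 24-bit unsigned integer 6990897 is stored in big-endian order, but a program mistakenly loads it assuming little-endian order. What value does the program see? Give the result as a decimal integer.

3255402

6990897 in 24-bit hexadecimal is 0x6AAC31.
Stored big-endian, the bytes at ascending addresses are 6A AC 31.
Read back as little-endian, the first byte is least significant, giving 0x31AC6A.
0x31AC6A = 3255402.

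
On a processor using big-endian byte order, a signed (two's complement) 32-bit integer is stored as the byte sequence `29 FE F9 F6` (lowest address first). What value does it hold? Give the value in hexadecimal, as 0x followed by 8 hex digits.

0x29FEF9F6

Big-endian: lowest address holds the most-significant byte.
The bytes are already most-significant first: 0x29FEF9F6.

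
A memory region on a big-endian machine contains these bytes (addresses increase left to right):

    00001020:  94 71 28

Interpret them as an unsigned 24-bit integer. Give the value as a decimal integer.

Big-endian stores the most-significant byte at the lowest address.
The bytes are already most-significant first: 0x947128.
0x947128 = 9728296.

9728296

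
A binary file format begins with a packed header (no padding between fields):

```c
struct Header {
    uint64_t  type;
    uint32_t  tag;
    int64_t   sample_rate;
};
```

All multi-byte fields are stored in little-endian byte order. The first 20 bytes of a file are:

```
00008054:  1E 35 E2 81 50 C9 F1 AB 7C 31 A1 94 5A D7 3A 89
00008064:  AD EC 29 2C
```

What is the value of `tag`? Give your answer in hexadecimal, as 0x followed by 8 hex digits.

`tag` follows `type` (8 bytes), so it starts at byte offset 8 and occupies 4 bytes.
Bytes at offsets 8..11: 7C 31 A1 94.
Little-endian stores the least-significant byte at the lowest address.
Reassemble most-significant byte first: 94 A1 31 7C → 0x94A1317C.

0x94A1317C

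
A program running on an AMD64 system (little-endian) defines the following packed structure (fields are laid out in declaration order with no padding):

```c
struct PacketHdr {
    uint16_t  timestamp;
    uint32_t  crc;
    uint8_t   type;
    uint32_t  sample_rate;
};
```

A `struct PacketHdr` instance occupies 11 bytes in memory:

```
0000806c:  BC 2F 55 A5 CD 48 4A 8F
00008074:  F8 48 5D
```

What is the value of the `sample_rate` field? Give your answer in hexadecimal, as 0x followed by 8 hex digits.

0x5D48F88F

`sample_rate` follows `timestamp` (2 B), `crc` (4 B), `type` (1 B), so it starts at offset 2 + 4 + 1 = 7 and occupies 4 bytes.
Bytes at offsets 7..10: 8F F8 48 5D.
In little-endian order the low byte comes first in memory.
Reassemble most-significant byte first: 5D 48 F8 8F → 0x5D48F88F.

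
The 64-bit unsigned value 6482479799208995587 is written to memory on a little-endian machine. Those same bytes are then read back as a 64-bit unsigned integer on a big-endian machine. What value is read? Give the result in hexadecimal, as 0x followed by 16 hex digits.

0x036B7F1F0865F659

6482479799208995587 in 64-bit hexadecimal is 0x59F665081F7F6B03.
Stored little-endian, the bytes at ascending addresses are 03 6B 7F 1F 08 65 F6 59.
Read back as big-endian, the last byte is least significant, giving 0x036B7F1F0865F659.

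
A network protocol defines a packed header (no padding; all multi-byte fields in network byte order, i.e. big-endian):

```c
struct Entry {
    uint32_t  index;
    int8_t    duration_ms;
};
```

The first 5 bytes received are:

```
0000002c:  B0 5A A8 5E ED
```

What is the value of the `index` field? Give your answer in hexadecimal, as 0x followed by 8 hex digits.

`index` is the first field, at byte offset 0, occupying 4 bytes.
Bytes at offsets 0..3: B0 5A A8 5E.
Big-endian: lowest address holds the most-significant byte.
The bytes are already most-significant first: 0xB05AA85E.

0xB05AA85E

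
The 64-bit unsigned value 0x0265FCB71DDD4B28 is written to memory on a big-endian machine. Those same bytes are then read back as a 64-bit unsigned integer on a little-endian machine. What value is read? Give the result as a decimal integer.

Stored big-endian, the bytes at ascending addresses are 02 65 FC B7 1D DD 4B 28.
Read back as little-endian, the first byte is least significant, giving 0x284BDD1DB7FC6502.
0x284BDD1DB7FC6502 = 2903657504480978178.

2903657504480978178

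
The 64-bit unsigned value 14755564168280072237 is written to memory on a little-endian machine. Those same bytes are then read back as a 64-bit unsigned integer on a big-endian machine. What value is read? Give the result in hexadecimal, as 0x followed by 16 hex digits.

14755564168280072237 in 64-bit hexadecimal is 0xCCC64B6EC6D0E02D.
Stored little-endian, the bytes at ascending addresses are 2D E0 D0 C6 6E 4B C6 CC.
Read back as big-endian, the last byte is least significant, giving 0x2DE0D0C66E4BC6CC.

0x2DE0D0C66E4BC6CC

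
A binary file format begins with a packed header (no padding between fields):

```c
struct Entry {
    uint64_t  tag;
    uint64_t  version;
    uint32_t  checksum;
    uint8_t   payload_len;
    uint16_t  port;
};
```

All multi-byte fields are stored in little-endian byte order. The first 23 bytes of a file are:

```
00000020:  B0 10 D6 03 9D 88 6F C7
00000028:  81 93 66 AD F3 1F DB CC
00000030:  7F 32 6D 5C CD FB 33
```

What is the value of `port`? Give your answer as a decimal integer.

13307

`port` follows `tag` (8 B), `version` (8 B), `checksum` (4 B), `payload_len` (1 B), so it starts at offset 8 + 8 + 4 + 1 = 21 and occupies 2 bytes.
Bytes at offsets 21..22: FB 33.
Little-endian stores the least-significant byte at the lowest address.
Reassemble most-significant byte first: 33 FB → 0x33FB.
0x33FB = 13307.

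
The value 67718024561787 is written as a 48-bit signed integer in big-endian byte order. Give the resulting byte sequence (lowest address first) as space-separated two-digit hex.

67718024561787 in hexadecimal, padded to 48 bits, is 0x3D96D4CC847B.
Split into bytes (most-significant first): 3D 96 D4 CC 84 7B.
Big-endian stores the most-significant byte at the lowest address.
So the memory order matches the most-significant-first order: 3D 96 D4 CC 84 7B.

3D 96 D4 CC 84 7B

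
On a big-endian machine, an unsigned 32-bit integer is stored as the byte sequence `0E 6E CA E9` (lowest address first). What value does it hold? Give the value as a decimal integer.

242141929

Big-endian: lowest address holds the most-significant byte.
The bytes are already most-significant first: 0x0E6ECAE9.
0x0E6ECAE9 = 242141929.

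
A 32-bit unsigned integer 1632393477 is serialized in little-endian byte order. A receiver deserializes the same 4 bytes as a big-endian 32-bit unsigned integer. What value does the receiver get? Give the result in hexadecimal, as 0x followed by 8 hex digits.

0x05594C61

1632393477 in 32-bit hexadecimal is 0x614C5905.
Stored little-endian, the bytes at ascending addresses are 05 59 4C 61.
Read back as big-endian, the last byte is least significant, giving 0x05594C61.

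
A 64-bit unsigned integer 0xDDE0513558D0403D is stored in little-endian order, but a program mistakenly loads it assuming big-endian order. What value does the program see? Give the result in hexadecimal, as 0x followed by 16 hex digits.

Stored little-endian, the bytes at ascending addresses are 3D 40 D0 58 35 51 E0 DD.
Read back as big-endian, the last byte is least significant, giving 0x3D40D0583551E0DD.

0x3D40D0583551E0DD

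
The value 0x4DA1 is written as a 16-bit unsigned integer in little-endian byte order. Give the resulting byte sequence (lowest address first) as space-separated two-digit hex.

A1 4D

Split into bytes (most-significant first): 4D A1.
Little-endian: lowest address holds the least-significant byte.
So at ascending addresses the bytes are A1 4D.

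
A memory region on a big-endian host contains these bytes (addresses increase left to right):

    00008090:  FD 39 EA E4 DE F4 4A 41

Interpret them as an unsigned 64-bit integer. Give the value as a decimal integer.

In big-endian order the high byte comes first in memory.
The bytes are already most-significant first: 0xFD39EAE4DEF44A41.
0xFD39EAE4DEF44A41 = 18246873633982270017.

18246873633982270017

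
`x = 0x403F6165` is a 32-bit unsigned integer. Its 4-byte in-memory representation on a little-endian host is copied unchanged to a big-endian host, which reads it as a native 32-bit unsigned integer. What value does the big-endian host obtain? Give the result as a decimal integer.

Stored little-endian, the bytes at ascending addresses are 65 61 3F 40.
Read back as big-endian, the last byte is least significant, giving 0x65613F40.
0x65613F40 = 1700872000.

1700872000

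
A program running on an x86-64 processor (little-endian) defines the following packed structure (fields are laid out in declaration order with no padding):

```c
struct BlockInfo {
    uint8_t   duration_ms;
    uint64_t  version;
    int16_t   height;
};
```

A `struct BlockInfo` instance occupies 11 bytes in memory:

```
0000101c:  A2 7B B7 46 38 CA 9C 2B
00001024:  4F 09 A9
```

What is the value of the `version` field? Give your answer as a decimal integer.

`version` follows `duration_ms` (1 byte), so it starts at byte offset 1 and occupies 8 bytes.
Bytes at offsets 1..8: 7B B7 46 38 CA 9C 2B 4F.
In little-endian order the low byte comes first in memory.
Reassemble most-significant byte first: 4F 2B 9C CA 38 46 B7 7B → 0x4F2B9CCA3846B77B.
0x4F2B9CCA3846B77B = 5704825745336350587.

5704825745336350587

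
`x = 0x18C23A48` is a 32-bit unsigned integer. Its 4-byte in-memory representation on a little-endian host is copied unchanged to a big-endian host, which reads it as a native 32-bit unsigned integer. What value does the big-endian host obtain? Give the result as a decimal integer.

1211810328

Stored little-endian, the bytes at ascending addresses are 48 3A C2 18.
Read back as big-endian, the last byte is least significant, giving 0x483AC218.
0x483AC218 = 1211810328.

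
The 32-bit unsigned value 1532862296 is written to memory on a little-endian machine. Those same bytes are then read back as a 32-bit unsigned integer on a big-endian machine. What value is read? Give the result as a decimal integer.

1486839131

1532862296 in 32-bit hexadecimal is 0x5B5D9F58.
Stored little-endian, the bytes at ascending addresses are 58 9F 5D 5B.
Read back as big-endian, the last byte is least significant, giving 0x589F5D5B.
0x589F5D5B = 1486839131.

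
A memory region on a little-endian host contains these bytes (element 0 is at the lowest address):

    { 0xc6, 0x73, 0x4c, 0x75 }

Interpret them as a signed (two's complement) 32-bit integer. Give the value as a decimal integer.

In little-endian order the low byte comes first in memory.
Reassemble most-significant byte first: 75 4C 73 C6 → 0x754C73C6.
0x754C73C6 = 1967944646.

1967944646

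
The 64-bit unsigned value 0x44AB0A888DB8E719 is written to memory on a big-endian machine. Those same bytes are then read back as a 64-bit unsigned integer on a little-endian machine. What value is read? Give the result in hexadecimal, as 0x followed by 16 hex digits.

0x19E7B88D880AAB44

Stored big-endian, the bytes at ascending addresses are 44 AB 0A 88 8D B8 E7 19.
Read back as little-endian, the first byte is least significant, giving 0x19E7B88D880AAB44.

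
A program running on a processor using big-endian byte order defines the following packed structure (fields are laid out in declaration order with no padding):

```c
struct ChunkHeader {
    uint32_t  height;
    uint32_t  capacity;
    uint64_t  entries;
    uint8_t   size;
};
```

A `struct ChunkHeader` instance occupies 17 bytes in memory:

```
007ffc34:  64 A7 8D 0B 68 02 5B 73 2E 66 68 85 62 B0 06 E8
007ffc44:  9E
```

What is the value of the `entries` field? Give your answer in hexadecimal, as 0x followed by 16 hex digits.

0x2E66688562B006E8

`entries` follows `height` (4 B), `capacity` (4 B), so it starts at offset 4 + 4 = 8 and occupies 8 bytes.
Bytes at offsets 8..15: 2E 66 68 85 62 B0 06 E8.
Big-endian: lowest address holds the most-significant byte.
The bytes are already most-significant first: 0x2E66688562B006E8.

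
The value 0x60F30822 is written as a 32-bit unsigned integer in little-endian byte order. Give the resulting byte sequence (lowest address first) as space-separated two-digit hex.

Split into bytes (most-significant first): 60 F3 08 22.
Little-endian stores the least-significant byte at the lowest address.
So at ascending addresses the bytes are 22 08 F3 60.

22 08 F3 60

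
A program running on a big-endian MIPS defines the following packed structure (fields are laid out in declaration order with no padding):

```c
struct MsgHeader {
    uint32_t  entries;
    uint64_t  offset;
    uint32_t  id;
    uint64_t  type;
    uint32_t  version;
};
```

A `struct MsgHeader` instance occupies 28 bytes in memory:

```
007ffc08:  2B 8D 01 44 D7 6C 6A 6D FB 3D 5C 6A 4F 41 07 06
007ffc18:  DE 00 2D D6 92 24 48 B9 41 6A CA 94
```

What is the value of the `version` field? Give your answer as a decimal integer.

1097517716

`version` follows `entries` (4 B), `offset` (8 B), `id` (4 B), `type` (8 B), so it starts at offset 4 + 8 + 4 + 8 = 24 and occupies 4 bytes.
Bytes at offsets 24..27: 41 6A CA 94.
Big-endian stores the most-significant byte at the lowest address.
The bytes are already most-significant first: 0x416ACA94.
0x416ACA94 = 1097517716.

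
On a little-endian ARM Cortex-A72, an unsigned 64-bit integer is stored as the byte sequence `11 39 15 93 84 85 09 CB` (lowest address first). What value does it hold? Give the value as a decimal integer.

14630371668939585809

Little-endian stores the least-significant byte at the lowest address.
Reassemble most-significant byte first: CB 09 85 84 93 15 39 11 → 0xCB09858493153911.
0xCB09858493153911 = 14630371668939585809.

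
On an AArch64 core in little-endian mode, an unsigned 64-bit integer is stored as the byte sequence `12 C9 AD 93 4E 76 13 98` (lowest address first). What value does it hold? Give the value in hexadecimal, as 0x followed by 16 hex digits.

Little-endian: lowest address holds the least-significant byte.
Reassemble most-significant byte first: 98 13 76 4E 93 AD C9 12 → 0x9813764E93ADC912.

0x9813764E93ADC912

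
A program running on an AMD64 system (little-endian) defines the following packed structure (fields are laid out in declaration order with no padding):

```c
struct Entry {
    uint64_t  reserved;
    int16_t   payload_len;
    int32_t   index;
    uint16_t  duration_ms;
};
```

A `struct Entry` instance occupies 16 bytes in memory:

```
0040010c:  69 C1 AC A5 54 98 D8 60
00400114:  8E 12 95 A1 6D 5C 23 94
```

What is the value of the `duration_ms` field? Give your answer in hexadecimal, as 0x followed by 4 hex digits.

`duration_ms` follows `reserved` (8 B), `payload_len` (2 B), `index` (4 B), so it starts at offset 8 + 2 + 4 = 14 and occupies 2 bytes.
Bytes at offsets 14..15: 23 94.
Little-endian: lowest address holds the least-significant byte.
Reassemble most-significant byte first: 94 23 → 0x9423.

0x9423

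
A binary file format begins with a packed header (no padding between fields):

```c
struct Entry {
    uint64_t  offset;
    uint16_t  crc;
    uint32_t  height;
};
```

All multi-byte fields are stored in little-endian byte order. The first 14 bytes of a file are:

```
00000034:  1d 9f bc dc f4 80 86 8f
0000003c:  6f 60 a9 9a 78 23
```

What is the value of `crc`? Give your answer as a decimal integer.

24687

`crc` follows `offset` (8 bytes), so it starts at byte offset 8 and occupies 2 bytes.
Bytes at offsets 8..9: 6F 60.
In little-endian order the low byte comes first in memory.
Reassemble most-significant byte first: 60 6F → 0x606F.
0x606F = 24687.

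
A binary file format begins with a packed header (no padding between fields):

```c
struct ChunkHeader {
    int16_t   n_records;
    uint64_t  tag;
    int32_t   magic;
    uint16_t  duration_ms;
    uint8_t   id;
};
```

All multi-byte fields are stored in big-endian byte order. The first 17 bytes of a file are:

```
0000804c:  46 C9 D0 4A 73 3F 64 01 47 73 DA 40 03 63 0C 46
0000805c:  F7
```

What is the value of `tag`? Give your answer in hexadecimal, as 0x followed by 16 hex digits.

0xD04A733F64014773

`tag` follows `n_records` (2 bytes), so it starts at byte offset 2 and occupies 8 bytes.
Bytes at offsets 2..9: D0 4A 73 3F 64 01 47 73.
In big-endian order the high byte comes first in memory.
The bytes are already most-significant first: 0xD04A733F64014773.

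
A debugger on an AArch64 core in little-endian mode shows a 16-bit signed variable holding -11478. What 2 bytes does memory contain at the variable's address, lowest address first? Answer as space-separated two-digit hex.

2A D3

Two's complement of -11478 in 16 bits: 11478 = 0x2CD6; invert → 0xD329; add 1 → 0xD32A.
Split into bytes (most-significant first): D3 2A.
Little-endian: lowest address holds the least-significant byte.
So at ascending addresses the bytes are 2A D3.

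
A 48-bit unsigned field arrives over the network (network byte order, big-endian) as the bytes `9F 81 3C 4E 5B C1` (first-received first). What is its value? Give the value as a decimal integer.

175377411365825

Big-endian: lowest address holds the most-significant byte.
The bytes are already most-significant first: 0x9F813C4E5BC1.
0x9F813C4E5BC1 = 175377411365825.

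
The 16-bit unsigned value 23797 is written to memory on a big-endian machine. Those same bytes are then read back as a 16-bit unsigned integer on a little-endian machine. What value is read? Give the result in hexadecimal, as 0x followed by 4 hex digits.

0xF55C

23797 in 16-bit hexadecimal is 0x5CF5.
Stored big-endian, the bytes at ascending addresses are 5C F5.
Read back as little-endian, the first byte is least significant, giving 0xF55C.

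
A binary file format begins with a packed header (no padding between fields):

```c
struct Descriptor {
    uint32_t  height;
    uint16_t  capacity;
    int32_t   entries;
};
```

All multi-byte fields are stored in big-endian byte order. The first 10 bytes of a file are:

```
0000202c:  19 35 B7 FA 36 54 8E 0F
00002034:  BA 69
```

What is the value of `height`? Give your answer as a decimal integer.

422950906

`height` is the first field, at byte offset 0, occupying 4 bytes.
Bytes at offsets 0..3: 19 35 B7 FA.
Big-endian stores the most-significant byte at the lowest address.
The bytes are already most-significant first: 0x1935B7FA.
0x1935B7FA = 422950906.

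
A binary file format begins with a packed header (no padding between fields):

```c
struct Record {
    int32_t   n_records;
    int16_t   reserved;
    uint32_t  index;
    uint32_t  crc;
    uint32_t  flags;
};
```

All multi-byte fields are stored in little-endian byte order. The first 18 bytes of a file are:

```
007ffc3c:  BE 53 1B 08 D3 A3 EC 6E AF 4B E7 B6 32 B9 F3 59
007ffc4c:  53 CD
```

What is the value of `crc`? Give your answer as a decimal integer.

`crc` follows `n_records` (4 B), `reserved` (2 B), `index` (4 B), so it starts at offset 4 + 2 + 4 = 10 and occupies 4 bytes.
Bytes at offsets 10..13: E7 B6 32 B9.
In little-endian order the low byte comes first in memory.
Reassemble most-significant byte first: B9 32 B6 E7 → 0xB932B6E7.
0xB932B6E7 = 3107108583.

3107108583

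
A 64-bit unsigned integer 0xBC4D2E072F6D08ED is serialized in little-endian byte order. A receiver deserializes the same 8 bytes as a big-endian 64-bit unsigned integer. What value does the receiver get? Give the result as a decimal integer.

17080021635553971644

Stored little-endian, the bytes at ascending addresses are ED 08 6D 2F 07 2E 4D BC.
Read back as big-endian, the last byte is least significant, giving 0xED086D2F072E4DBC.
0xED086D2F072E4DBC = 17080021635553971644.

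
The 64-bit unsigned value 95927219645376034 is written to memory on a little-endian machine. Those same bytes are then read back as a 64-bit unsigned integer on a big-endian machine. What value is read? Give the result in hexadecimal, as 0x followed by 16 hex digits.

95927219645376034 in 64-bit hexadecimal is 0x0154CD4C4B40E622.
Stored little-endian, the bytes at ascending addresses are 22 E6 40 4B 4C CD 54 01.
Read back as big-endian, the last byte is least significant, giving 0x22E6404B4CCD5401.

0x22E6404B4CCD5401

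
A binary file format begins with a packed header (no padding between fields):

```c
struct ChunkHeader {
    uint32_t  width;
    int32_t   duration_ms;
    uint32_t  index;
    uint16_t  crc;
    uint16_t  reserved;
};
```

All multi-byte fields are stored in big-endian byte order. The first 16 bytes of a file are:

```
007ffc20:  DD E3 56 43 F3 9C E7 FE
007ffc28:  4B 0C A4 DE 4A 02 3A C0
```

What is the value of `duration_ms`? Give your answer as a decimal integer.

-207820802

`duration_ms` follows `width` (4 bytes), so it starts at byte offset 4 and occupies 4 bytes.
Bytes at offsets 4..7: F3 9C E7 FE.
Big-endian: lowest address holds the most-significant byte.
The bytes are already most-significant first: 0xF39CE7FE.
Top bit is set, so as a signed 32-bit value this is 0xF39CE7FE − 2^32 = -207820802.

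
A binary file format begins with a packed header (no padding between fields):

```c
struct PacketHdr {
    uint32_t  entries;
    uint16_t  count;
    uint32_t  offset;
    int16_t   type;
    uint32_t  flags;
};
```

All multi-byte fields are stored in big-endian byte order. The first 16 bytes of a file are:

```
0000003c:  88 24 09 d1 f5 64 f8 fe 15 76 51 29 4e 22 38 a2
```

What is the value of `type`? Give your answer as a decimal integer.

`type` follows `entries` (4 B), `count` (2 B), `offset` (4 B), so it starts at offset 4 + 2 + 4 = 10 and occupies 2 bytes.
Bytes at offsets 10..11: 51 29.
In big-endian order the high byte comes first in memory.
The bytes are already most-significant first: 0x5129.
0x5129 = 20777.

20777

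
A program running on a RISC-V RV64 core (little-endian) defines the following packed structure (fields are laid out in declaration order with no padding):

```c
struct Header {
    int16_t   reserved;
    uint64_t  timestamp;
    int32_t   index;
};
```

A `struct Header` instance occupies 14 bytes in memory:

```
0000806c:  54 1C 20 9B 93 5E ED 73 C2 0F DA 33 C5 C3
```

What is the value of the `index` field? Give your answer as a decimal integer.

-1010486310

`index` follows `reserved` (2 B), `timestamp` (8 B), so it starts at offset 2 + 8 = 10 and occupies 4 bytes.
Bytes at offsets 10..13: DA 33 C5 C3.
Little-endian: lowest address holds the least-significant byte.
Reassemble most-significant byte first: C3 C5 33 DA → 0xC3C533DA.
Top bit is set, so as a signed 32-bit value this is 0xC3C533DA − 2^32 = -1010486310.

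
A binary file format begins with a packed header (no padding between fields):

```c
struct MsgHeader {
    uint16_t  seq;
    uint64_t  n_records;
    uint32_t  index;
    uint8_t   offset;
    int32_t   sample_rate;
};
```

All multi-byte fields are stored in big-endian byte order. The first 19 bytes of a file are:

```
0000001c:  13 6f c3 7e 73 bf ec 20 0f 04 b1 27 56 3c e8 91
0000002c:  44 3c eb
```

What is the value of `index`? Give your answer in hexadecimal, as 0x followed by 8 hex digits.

`index` follows `seq` (2 B), `n_records` (8 B), so it starts at offset 2 + 8 = 10 and occupies 4 bytes.
Bytes at offsets 10..13: B1 27 56 3C.
Big-endian: lowest address holds the most-significant byte.
The bytes are already most-significant first: 0xB127563C.

0xB127563C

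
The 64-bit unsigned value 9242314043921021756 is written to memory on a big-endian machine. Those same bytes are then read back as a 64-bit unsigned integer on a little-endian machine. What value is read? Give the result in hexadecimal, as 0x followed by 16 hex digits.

9242314043921021756 in 64-bit hexadecimal is 0x80434BA7B2843B3C.
Stored big-endian, the bytes at ascending addresses are 80 43 4B A7 B2 84 3B 3C.
Read back as little-endian, the first byte is least significant, giving 0x3C3B84B2A74B4380.

0x3C3B84B2A74B4380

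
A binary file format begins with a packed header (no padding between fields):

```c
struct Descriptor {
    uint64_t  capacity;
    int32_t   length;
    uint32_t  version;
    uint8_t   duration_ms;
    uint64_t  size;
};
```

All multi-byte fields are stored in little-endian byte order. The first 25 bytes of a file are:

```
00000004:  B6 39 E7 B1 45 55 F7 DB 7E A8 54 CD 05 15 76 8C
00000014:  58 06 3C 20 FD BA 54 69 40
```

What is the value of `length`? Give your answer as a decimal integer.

`length` follows `capacity` (8 bytes), so it starts at byte offset 8 and occupies 4 bytes.
Bytes at offsets 8..11: 7E A8 54 CD.
In little-endian order the low byte comes first in memory.
Reassemble most-significant byte first: CD 54 A8 7E → 0xCD54A87E.
Top bit is set, so as a signed 32-bit value this is 0xCD54A87E − 2^32 = -850089858.

-850089858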